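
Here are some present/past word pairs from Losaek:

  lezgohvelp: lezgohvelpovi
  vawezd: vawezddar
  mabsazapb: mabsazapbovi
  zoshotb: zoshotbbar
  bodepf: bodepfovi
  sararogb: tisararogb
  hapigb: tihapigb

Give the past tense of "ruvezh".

ruvezhhar

mabsazapb and hapigb both end in -b yet inflect differently (mabsazapbovi, tihapigb), so the final letter is not what conditions the rule; the second-to-last letter is.
"ruvezh" has second-to-last letter 'z'. The one such stem in the data (vawezd → vawezddar) doubles the final consonant and adds -ar (as does zoshotb), so the same rule applies.
So ruvezh → ruvezhhar.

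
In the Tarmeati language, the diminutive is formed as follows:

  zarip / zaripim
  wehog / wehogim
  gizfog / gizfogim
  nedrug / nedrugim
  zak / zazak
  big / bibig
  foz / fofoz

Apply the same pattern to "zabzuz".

zabzuzim

wehog and big both end in -g yet inflect differently (wehogim, bibig), so the final letter is not what conditions the rule; the number of vowels is.
"zabzuz" has 2 vowels. The stems with 2 vowels (zarip → zaripim, wehog → wehogim, gizfog → gizfogim) add -im.
So zabzuz → zabzuzim.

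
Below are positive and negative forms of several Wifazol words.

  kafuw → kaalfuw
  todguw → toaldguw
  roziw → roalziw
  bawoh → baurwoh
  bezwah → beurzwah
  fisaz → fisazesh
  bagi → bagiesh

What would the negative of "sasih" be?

"sasih" ends in -h. The stems ending in -h (bawoh → baurwoh, bezwah → beurzwah) insert -ur- after the first vowel.
So sasih → saursih.

saursih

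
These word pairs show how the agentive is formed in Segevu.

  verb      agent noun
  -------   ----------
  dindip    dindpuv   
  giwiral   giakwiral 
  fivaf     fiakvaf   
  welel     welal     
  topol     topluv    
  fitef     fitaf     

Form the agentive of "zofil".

"zofil" has last vowel 'i'. The one such stem in the data (dindip → dindpuv) deletes the last vowel and adds -uv (as does topol), so the same rule applies.
So zofil → zofluv.

zofluv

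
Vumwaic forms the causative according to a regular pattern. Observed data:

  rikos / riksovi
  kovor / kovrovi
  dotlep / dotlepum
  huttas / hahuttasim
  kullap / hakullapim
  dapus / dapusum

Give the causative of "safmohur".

"safmohur" has last vowel 'u'. The one such stem in the data (dapus → dapusum) adds -um, so the same rule applies.
The other patterns: stems whose last vowel is 'o' delete the last vowel and add -ovi; stems whose last vowel is 'a' add ha- … -im around the stem.
So safmohur → safmohurum.

safmohurum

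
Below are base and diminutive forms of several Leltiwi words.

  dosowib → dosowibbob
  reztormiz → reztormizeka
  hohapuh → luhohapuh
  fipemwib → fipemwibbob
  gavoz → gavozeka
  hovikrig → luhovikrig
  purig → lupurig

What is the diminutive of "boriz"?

borizeka

reztormiz and fipemwib both have last vowel 'i' yet inflect differently (reztormizeka, fipemwibbob), so the last vowel is not what conditions the rule; the final letter is.
"boriz" ends in -z. The stems ending in -z (reztormiz → reztormizeka, gavoz → gavozeka) add -eka.
The other patterns: stems ending in -b double the final consonant and add -ob; stems ending in -g or -h add the prefix lu-.
So boriz → borizeka.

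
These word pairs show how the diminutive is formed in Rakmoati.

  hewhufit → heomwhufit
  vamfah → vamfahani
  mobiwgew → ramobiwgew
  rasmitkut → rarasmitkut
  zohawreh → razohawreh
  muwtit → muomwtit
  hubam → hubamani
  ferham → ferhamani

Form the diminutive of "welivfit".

weomlivfit

"welivfit" has last vowel 'i'. The stems whose last vowel is 'i' (muwtit → muomwtit, hewhufit → heomwhufit) insert -om- after the first vowel.
So welivfit → weomlivfit.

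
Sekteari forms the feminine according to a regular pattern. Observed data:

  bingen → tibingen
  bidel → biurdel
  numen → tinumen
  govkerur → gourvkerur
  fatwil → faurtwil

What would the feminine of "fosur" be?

bingen and bidel both have last vowel 'e' yet inflect differently (tibingen, biurdel), so the last vowel is not what conditions the rule; the final letter is.
"fosur" ends in -r. The one such stem in the data (govkerur → gourvkerur) inserts -ur- after the first vowel (as do bidel, fatwil), so the same rule applies.
The other pattern: stems ending in -n add the prefix ti-.
So fosur → foursur.

foursur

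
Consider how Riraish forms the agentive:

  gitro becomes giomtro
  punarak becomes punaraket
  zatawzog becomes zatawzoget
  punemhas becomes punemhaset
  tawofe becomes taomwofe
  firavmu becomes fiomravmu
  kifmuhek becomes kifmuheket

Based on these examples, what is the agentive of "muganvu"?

muomganvu

tawofe and kifmuhek both have last vowel 'e' yet inflect differently (taomwofe, kifmuheket), so the last vowel is not what conditions the rule; whether the stem ends in a vowel or a consonant is.
"muganvu" ends in a vowel. The stems ending in a vowel (gitro → giomtro, firavmu → fiomravmu, tawofe → taomwofe) insert -om- after the first vowel.
So muganvu → muomganvu.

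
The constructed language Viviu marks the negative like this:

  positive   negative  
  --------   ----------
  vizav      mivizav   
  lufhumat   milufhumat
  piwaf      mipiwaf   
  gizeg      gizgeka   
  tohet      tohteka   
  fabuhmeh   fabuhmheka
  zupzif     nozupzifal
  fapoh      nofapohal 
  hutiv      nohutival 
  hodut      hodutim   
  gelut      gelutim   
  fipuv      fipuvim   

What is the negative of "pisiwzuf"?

"pisiwzuf" has last vowel 'u'. The stems whose last vowel is 'u' (hodut → hodutim, gelut → gelutim, fipuv → fipuvim) add -im.
The other patterns: stems whose last vowel is 'a' add the prefix mi-; stems whose last vowel is 'e' delete the last vowel and add -eka; stems whose last vowel is 'i' or 'o' add no- … -al around the stem.
So pisiwzuf → pisiwzufim.

pisiwzufim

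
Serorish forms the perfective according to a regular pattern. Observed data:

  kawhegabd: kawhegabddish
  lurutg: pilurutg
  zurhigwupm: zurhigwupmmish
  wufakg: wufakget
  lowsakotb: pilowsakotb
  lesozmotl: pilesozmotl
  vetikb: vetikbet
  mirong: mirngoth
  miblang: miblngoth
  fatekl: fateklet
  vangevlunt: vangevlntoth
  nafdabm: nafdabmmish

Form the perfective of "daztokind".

daztokndoth

lesozmotl and fatekl both end in -l yet inflect differently (pilesozmotl, fateklet), so the final letter is not what conditions the rule; the second-to-last letter is.
"daztokind" has second-to-last letter 'n'. The stems whose second-to-last letter is 'n' (mirong → mirngoth, miblang → miblngoth, vangevlunt → vangevlntoth) delete the last vowel and add -oth.
The other patterns: stems whose second-to-last letter is 't' add the prefix pi-; stems whose second-to-last letter is 'k' add -et; stems whose second-to-last letter is 'b' or 'p' double the final consonant and add -ish.
So daztokind → daztokndoth.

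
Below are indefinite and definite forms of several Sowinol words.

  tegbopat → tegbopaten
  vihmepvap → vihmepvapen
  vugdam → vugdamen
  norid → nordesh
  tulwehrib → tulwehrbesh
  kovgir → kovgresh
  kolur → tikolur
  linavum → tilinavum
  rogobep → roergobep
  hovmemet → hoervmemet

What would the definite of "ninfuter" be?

"ninfuter" has last vowel 'e'. The stems whose last vowel is 'e' (rogobep → roergobep, hovmemet → hoervmemet) insert -er- after the first vowel.
So ninfuter → niernfuter.

niernfuter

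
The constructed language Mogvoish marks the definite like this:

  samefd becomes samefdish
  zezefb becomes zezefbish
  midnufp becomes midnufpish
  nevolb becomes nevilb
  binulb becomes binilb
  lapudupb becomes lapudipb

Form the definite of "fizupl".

fizipl

zezefb and nevolb both end in -b yet inflect differently (zezefbish, nevilb), so the final letter is not what conditions the rule; the second-to-last letter is.
"fizupl" has second-to-last letter 'p'. The one such stem in the data (lapudupb → lapudipb) changes the last vowel to 'i' (as do nevolb, binulb), so the same rule applies.
So fizupl → fizipl.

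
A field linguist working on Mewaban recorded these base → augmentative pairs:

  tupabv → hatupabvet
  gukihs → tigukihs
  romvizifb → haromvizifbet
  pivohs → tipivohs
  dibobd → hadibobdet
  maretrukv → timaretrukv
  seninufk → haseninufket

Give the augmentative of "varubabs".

maretrukv and tupabv both end in -v yet inflect differently (timaretrukv, hatupabvet), so the final letter is not what conditions the rule; the second-to-last letter is.
"varubabs" has second-to-last letter 'b'. The stems whose second-to-last letter is 'b' (dibobd → hadibobdet, tupabv → hatupabvet) add ha- … -et around the stem.
The other pattern: stems whose second-to-last letter is 'h' or 'k' add the prefix ti-.
So varubabs → havarubabset.

havarubabset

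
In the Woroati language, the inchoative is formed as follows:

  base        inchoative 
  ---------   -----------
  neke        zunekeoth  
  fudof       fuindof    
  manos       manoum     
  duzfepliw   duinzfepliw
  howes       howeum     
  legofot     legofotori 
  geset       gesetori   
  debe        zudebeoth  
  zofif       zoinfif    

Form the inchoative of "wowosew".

woinwosew

geset and debe both have last vowel 'e' yet inflect differently (gesetori, zudebeoth), so the last vowel is not what conditions the rule; the final letter is.
"wowosew" ends in -w. The one such stem in the data (duzfepliw → duinzfepliw) inserts -in- after the first vowel (as do zofif, fudof), so the same rule applies.
The other patterns: stems ending in -t add -ori; stems ending in -e add zu- … -oth around the stem; stems ending in -s drop the final letter and add -um.
So wowosew → woinwosew.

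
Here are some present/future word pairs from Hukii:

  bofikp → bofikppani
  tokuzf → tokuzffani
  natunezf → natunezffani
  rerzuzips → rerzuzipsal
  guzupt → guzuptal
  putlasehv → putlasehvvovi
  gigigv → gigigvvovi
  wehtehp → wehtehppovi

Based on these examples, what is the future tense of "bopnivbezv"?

bopnivbezvvani

"bopnivbezv" has second-to-last letter 'z'. The stems whose second-to-last letter is 'z' (tokuzf → tokuzffani, natunezf → natunezffani) double the final consonant and add -ani.
So bopnivbezv → bopnivbezvvani.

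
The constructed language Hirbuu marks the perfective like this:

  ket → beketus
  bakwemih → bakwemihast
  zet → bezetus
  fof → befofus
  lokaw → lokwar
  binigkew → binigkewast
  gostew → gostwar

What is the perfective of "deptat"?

"deptat" has 2 vowels. The stems with 2 vowels (gostew → gostwar, lokaw → lokwar) delete the last vowel and add -ar.
The other patterns: stems with 1 vowel add be- … -us around the stem; stems with 3 vowels add -ast.
So deptat → depttar.

depttar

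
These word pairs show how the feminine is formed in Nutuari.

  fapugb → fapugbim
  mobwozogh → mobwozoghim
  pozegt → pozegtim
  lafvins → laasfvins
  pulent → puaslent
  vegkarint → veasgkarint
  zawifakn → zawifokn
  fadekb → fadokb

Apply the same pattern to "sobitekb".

sobitokb

pozegt and pulent both end in -t yet inflect differently (pozegtim, puaslent), so the final letter is not what conditions the rule; the second-to-last letter is.
"sobitekb" has second-to-last letter 'k'. The stems whose second-to-last letter is 'k' (zawifakn → zawifokn, fadekb → fadokb) change the last vowel to 'o'.
The other patterns: stems whose second-to-last letter is 'g' add -im; stems whose second-to-last letter is 'n' insert -as- after the first vowel.
So sobitekb → sobitokb.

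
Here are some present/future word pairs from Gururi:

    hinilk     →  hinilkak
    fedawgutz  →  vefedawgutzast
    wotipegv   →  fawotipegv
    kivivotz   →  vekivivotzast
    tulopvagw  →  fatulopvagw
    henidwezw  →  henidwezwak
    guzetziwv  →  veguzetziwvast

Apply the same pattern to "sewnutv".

wotipegv and guzetziwv both end in -v yet inflect differently (fawotipegv, veguzetziwvast), so the final letter is not what conditions the rule; the second-to-last letter is.
"sewnutv" has second-to-last letter 't'. The stems whose second-to-last letter is 't' (fedawgutz → vefedawgutzast, kivivotz → vekivivotzast) add ve- … -ast around the stem.
So sewnutv → vesewnutvast.

vesewnutvast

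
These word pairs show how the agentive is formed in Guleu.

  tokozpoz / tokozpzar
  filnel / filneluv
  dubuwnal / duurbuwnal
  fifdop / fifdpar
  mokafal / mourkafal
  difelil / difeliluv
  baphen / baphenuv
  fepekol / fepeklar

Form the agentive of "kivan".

kiurvan

"kivan" has last vowel 'a'. The stems whose last vowel is 'a' (dubuwnal → duurbuwnal, mokafal → mourkafal) insert -ur- after the first vowel.
So kivan → kiurvan.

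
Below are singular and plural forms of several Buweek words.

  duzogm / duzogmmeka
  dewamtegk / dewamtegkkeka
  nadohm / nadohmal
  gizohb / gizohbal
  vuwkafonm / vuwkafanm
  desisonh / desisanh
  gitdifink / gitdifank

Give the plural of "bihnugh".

bihnughheka

duzogm and nadohm both end in -m yet inflect differently (duzogmmeka, nadohmal), so the final letter is not what conditions the rule; the second-to-last letter is.
"bihnugh" has second-to-last letter 'g'. The stems whose second-to-last letter is 'g' (duzogm → duzogmmeka, dewamtegk → dewamtegkkeka) double the final consonant and add -eka.
So bihnugh → bihnughheka.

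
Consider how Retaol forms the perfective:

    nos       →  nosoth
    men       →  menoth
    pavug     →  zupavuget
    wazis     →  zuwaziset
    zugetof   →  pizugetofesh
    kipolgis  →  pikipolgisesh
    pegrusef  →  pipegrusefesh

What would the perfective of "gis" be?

gisoth

nos and wazis both end in -s yet inflect differently (nosoth, zuwaziset), so the final letter is not what conditions the rule; the number of vowels is.
"gis" has 1 vowel. The stems with 1 vowel (nos → nosoth, men → menoth) add -oth.
The other patterns: stems with 2 vowels add zu- … -et around the stem; stems with 3 vowels add pi- … -esh around the stem.
So gis → gisoth.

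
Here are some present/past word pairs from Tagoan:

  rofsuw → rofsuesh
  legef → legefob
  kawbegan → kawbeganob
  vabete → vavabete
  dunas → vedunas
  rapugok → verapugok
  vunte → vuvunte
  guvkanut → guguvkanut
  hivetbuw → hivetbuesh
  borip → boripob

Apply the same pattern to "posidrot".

poposidrot

"posidrot" ends in -t. The one such stem in the data (guvkanut → guguvkanut) repeats the first consonant+vowel as a prefix (as do vabete, vunte), so the same rule applies.
The other patterns: stems ending in -k or -s add the prefix ve-; stems ending in -w drop the final letter and add -esh; stems ending in -f, -n or -p add -ob.
So posidrot → poposidrot.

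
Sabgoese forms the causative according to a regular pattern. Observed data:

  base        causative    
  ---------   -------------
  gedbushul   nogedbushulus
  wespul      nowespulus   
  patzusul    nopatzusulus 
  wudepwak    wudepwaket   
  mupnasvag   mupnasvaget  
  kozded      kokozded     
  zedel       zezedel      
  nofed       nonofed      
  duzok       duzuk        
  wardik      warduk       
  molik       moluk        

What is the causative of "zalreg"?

zazalreg

"zalreg" has last vowel 'e'. The stems whose last vowel is 'e' (kozded → kokozded, zedel → zezedel, nofed → nonofed) repeat the first consonant+vowel as a prefix.
So zalreg → zazalreg.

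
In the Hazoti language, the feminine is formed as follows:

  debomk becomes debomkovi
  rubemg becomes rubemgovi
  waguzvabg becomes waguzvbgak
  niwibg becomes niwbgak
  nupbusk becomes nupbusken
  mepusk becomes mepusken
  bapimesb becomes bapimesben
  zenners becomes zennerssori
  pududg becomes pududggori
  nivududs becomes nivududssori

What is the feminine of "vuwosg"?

"vuwosg" has second-to-last letter 's'. The stems whose second-to-last letter is 's' (nupbusk → nupbusken, mepusk → mepusken, bapimesb → bapimesben) add -en.
The other patterns: stems whose second-to-last letter is 'm' add -ovi; stems whose second-to-last letter is 'b' delete the last vowel and add -ak; stems whose second-to-last letter is 'd' or 'r' double the final consonant and add -ori.
So vuwosg → vuwosgen.

vuwosgen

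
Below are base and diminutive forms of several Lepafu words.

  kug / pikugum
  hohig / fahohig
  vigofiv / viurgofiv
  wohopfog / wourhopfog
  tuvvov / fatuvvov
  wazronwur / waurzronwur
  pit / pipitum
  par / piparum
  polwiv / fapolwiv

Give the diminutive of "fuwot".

fafuwot

kug and hohig both end in -g yet inflect differently (pikugum, fahohig), so the final letter is not what conditions the rule; the number of vowels is.
"fuwot" has 2 vowels. The stems with 2 vowels (hohig → fahohig, tuvvov → fatuvvov, polwiv → fapolwiv) add the prefix fa-.
The other patterns: stems with 1 vowel add pi- … -um around the stem; stems with 3 vowels insert -ur- after the first vowel.
So fuwot → fafuwot.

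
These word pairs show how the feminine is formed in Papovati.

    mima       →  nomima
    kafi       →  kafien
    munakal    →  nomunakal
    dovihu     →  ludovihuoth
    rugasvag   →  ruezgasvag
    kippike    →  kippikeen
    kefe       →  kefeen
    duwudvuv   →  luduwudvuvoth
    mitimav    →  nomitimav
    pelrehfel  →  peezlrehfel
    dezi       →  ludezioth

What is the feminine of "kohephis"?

dezi and kafi both end in -i yet inflect differently (ludezioth, kafien), so the final letter is not what conditions the rule; the first letter is.
"kohephis" begins with k-. The stems beginning with k- (kippike → kippikeen, kefe → kefeen, kafi → kafien) add -en.
The other patterns: stems beginning with d- add lu- … -oth around the stem; stems beginning with m- add the prefix no-; stems beginning with p- or r- insert -ez- after the first vowel.
So kohephis → kohephisen.

kohephisen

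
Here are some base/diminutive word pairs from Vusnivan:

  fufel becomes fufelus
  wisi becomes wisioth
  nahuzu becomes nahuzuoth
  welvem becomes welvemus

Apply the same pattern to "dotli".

"dotli" ends in a vowel. The stems ending in a vowel (nahuzu → nahuzuoth, wisi → wisioth) add -oth.
So dotli → dotlioth.

dotlioth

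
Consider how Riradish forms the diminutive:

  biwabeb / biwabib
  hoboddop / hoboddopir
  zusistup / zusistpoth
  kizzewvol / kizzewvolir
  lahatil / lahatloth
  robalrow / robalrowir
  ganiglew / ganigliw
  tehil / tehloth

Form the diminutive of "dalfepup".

dalfeppoth

"dalfepup" has last vowel 'u'. The one such stem in the data (zusistup → zusistpoth) deletes the last vowel and adds -oth (as do tehil, lahatil), so the same rule applies.
The other patterns: stems whose last vowel is 'e' change the last vowel to 'i'; stems whose last vowel is 'o' add -ir.
So dalfepup → dalfeppoth.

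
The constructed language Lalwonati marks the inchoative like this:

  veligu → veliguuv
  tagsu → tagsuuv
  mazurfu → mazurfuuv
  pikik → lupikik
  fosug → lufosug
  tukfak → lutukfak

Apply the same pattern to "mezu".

"mezu" ends in -u. The stems ending in -u (veligu → veliguuv, tagsu → tagsuuv, mazurfu → mazurfuuv) add -uv.
So mezu → mezuuv.

mezuuv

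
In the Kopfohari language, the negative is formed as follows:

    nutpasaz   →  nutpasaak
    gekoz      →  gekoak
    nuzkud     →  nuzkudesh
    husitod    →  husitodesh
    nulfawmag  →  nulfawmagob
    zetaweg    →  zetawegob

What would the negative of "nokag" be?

nokagob

gekoz and husitod both have last vowel 'o' yet inflect differently (gekoak, husitodesh), so the last vowel is not what conditions the rule; the final letter is.
"nokag" ends in -g. The stems ending in -g (nulfawmag → nulfawmagob, zetaweg → zetawegob) add -ob.
The other patterns: stems ending in -z drop the final letter and add -ak; stems ending in -d add -esh.
So nokag → nokagob.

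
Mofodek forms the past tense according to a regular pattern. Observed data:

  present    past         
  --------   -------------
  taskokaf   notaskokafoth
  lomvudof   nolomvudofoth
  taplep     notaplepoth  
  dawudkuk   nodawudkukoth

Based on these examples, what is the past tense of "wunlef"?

Every pair shown (taskokaf → notaskokafoth, lomvudof → nolomvudofoth, taplep → notaplepoth, …) follows the same rule: add no- … -oth around the stem.
So wunlef → nowunlefoth.

nowunlefoth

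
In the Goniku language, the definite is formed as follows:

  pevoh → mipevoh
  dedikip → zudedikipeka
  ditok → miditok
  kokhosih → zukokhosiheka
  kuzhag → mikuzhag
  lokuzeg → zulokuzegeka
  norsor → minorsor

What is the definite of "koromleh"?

lokuzeg and kuzhag both end in -g yet inflect differently (zulokuzegeka, mikuzhag), so the final letter is not what conditions the rule; the number of vowels is.
"koromleh" has 3 vowels. The stems with 3 vowels (dedikip → zudedikipeka, kokhosih → zukokhosiheka, lokuzeg → zulokuzegeka) add zu- … -eka around the stem.
The other pattern: stems with 2 vowels add the prefix mi-.
So koromleh → zukoromleheka.

zukoromleheka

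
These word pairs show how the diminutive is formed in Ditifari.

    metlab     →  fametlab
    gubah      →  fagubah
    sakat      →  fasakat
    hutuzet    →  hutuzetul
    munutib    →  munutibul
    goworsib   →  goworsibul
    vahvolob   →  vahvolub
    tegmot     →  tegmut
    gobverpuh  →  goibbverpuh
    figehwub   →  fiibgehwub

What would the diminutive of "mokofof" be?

mokofuf

sakat and hutuzet both end in -t yet inflect differently (fasakat, hutuzetul), so the final letter is not what conditions the rule; the last vowel is.
"mokofof" has last vowel 'o'. The stems whose last vowel is 'o' (vahvolob → vahvolub, tegmot → tegmut) change the last vowel to 'u'.
The other patterns: stems whose last vowel is 'a' add the prefix fa-; stems whose last vowel is 'e' or 'i' add -ul; stems whose last vowel is 'u' insert -ib- after the first vowel.
So mokofof → mokofuf.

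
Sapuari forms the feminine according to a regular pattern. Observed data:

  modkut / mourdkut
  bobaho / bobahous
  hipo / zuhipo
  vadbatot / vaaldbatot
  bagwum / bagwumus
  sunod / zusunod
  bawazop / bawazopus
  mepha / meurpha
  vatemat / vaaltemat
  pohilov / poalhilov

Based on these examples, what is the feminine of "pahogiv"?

bobaho and hipo both end in -o yet inflect differently (bobahous, zuhipo), so the final letter is not what conditions the rule; the first letter is.
"pahogiv" begins with p-. The one such stem in the data (pohilov → poalhilov) inserts -al- after the first vowel (as do vatemat, vadbatot), so the same rule applies.
So pahogiv → paalhogiv.

paalhogiv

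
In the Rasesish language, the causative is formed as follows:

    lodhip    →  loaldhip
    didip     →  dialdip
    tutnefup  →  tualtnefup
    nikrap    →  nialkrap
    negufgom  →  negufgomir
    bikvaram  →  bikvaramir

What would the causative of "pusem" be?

nikrap and bikvaram both have last vowel 'a' yet inflect differently (nialkrap, bikvaramir), so the last vowel is not what conditions the rule; the final letter is.
"pusem" ends in -m. The stems ending in -m (negufgom → negufgomir, bikvaram → bikvaramir) add -ir.
The other pattern: stems ending in -p insert -al- after the first vowel.
So pusem → pusemir.

pusemir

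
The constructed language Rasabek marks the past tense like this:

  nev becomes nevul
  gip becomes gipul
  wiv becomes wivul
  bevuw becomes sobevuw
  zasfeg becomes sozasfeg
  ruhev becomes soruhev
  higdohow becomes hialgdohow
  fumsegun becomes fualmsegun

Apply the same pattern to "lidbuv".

solidbuv

nev and ruhev both end in -v yet inflect differently (nevul, soruhev), so the final letter is not what conditions the rule; the number of vowels is.
"lidbuv" has 2 vowels. The stems with 2 vowels (bevuw → sobevuw, zasfeg → sozasfeg, ruhev → soruhev) add the prefix so-.
So lidbuv → solidbuv.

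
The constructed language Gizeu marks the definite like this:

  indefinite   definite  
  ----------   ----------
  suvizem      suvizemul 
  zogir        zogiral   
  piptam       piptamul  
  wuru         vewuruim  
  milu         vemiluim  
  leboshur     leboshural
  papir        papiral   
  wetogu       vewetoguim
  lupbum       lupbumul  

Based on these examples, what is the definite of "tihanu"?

vetihanuim

leboshur and wetogu both have last vowel 'u' yet inflect differently (leboshural, vewetoguim), so the last vowel is not what conditions the rule; the final letter is.
"tihanu" ends in -u. The stems ending in -u (wetogu → vewetoguim, milu → vemiluim, wuru → vewuruim) add ve- … -im around the stem.
The other patterns: stems ending in -r add -al; stems ending in -m add -ul.
So tihanu → vetihanuim.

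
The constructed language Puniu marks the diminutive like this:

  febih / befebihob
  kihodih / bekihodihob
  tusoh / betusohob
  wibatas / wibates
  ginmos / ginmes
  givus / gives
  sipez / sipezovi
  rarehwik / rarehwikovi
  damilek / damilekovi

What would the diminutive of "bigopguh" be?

tusoh and ginmos both have last vowel 'o' yet inflect differently (betusohob, ginmes), so the last vowel is not what conditions the rule; the final letter is.
"bigopguh" ends in -h. The stems ending in -h (febih → befebihob, kihodih → bekihodihob, tusoh → betusohob) add be- … -ob around the stem.
The other patterns: stems ending in -s change the last vowel to 'e'; stems ending in -k or -z add -ovi.
So bigopguh → bebigopguhob.

bebigopguhob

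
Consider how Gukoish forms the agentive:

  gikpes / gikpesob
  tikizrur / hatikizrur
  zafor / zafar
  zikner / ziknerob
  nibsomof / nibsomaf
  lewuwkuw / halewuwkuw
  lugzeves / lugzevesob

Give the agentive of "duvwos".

duvwas

zikner and zafor both end in -r yet inflect differently (ziknerob, zafar), so the final letter is not what conditions the rule; the last vowel is.
"duvwos" has last vowel 'o'. The stems whose last vowel is 'o' (zafor → zafar, nibsomof → nibsomaf) change the last vowel to 'a'.
The other patterns: stems whose last vowel is 'e' add -ob; stems whose last vowel is 'u' add the prefix ha-.
So duvwos → duvwas.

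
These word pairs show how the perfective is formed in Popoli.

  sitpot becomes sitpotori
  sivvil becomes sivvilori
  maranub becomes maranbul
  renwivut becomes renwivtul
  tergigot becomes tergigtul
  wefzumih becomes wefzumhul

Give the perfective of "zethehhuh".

sitpot and renwivut both end in -t yet inflect differently (sitpotori, renwivtul), so the final letter is not what conditions the rule; the number of vowels is.
"zethehhuh" has 3 vowels. The stems with 3 vowels (maranub → maranbul, renwivut → renwivtul, tergigot → tergigtul) delete the last vowel and add -ul.
The other pattern: stems with 2 vowels add -ori.
So zethehhuh → zethehhhul.

zethehhhul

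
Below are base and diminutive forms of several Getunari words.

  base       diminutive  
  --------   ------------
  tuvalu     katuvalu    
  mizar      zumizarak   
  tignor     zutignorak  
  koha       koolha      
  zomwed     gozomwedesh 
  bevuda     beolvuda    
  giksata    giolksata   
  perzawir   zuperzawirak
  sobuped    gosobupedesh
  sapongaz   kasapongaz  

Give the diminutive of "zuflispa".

mizar and bevuda both have last vowel 'a' yet inflect differently (zumizarak, beolvuda), so the last vowel is not what conditions the rule; the final letter is.
"zuflispa" ends in -a. The stems ending in -a (bevuda → beolvuda, koha → koolha, giksata → giolksata) insert -ol- after the first vowel.
So zuflispa → zuolflispa.

zuolflispa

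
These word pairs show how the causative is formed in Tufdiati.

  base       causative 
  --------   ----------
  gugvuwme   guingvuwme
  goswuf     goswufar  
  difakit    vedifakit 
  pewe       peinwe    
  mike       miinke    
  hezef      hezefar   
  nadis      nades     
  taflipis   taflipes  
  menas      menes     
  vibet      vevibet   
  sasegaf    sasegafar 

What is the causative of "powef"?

powefar

"powef" ends in -f. The stems ending in -f (hezef → hezefar, sasegaf → sasegafar, goswuf → goswufar) add -ar.
The other patterns: stems ending in -s change the last vowel to 'e'; stems ending in -t add the prefix ve-; stems ending in -e insert -in- after the first vowel.
So powef → powefar.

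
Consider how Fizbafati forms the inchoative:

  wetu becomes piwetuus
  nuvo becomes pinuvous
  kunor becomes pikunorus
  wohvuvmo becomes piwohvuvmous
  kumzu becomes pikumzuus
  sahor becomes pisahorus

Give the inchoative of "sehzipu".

pisehzipuus

Every pair shown (wetu → piwetuus, nuvo → pinuvous, kunor → pikunorus, …) follows the same rule: add pi- … -us around the stem.
So sehzipu → pisehzipuus.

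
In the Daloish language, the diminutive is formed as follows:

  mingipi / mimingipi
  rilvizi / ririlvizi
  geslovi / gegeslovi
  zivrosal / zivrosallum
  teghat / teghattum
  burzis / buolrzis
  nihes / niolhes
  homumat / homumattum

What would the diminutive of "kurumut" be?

kurumuttum

"kurumut" ends in -t. The stems ending in -t (homumat → homumattum, teghat → teghattum) double the final consonant and add -um.
So kurumut → kurumuttum.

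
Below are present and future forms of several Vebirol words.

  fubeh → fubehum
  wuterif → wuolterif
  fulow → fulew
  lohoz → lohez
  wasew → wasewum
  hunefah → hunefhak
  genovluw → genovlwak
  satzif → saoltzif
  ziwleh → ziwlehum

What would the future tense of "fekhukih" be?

feolkhukih

"fekhukih" has last vowel 'i'. The stems whose last vowel is 'i' (wuterif → wuolterif, satzif → saoltzif) insert -ol- after the first vowel.
So fekhukih → feolkhukih.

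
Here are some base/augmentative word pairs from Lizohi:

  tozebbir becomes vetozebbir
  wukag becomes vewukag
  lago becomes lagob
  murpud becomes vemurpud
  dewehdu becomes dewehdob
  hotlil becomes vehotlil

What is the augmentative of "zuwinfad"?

dewehdu and murpud both have last vowel 'u' yet inflect differently (dewehdob, vemurpud), so the last vowel is not what conditions the rule; whether the stem ends in a vowel or a consonant is.
"zuwinfad" ends in a consonant. The stems ending in a consonant (murpud → vemurpud, hotlil → vehotlil, tozebbir → vetozebbir) add the prefix ve-.
So zuwinfad → vezuwinfad.

vezuwinfad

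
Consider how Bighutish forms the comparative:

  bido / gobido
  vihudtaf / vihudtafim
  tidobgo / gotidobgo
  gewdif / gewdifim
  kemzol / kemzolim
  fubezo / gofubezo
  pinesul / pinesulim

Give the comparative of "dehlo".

tidobgo and kemzol both have last vowel 'o' yet inflect differently (gotidobgo, kemzolim), so the last vowel is not what conditions the rule; the final letter is.
"dehlo" ends in -o. The stems ending in -o (tidobgo → gotidobgo, bido → gobido, fubezo → gofubezo) add the prefix go-.
The other pattern: stems ending in -f or -l add -im.
So dehlo → godehlo.

godehlo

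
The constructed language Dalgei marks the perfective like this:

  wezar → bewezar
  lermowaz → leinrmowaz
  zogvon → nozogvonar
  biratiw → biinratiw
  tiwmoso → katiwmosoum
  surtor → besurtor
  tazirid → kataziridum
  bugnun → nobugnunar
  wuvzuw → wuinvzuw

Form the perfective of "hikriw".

zogvon and surtor both have last vowel 'o' yet inflect differently (nozogvonar, besurtor), so the last vowel is not what conditions the rule; the final letter is.
"hikriw" ends in -w. The stems ending in -w (biratiw → biinratiw, wuvzuw → wuinvzuw) insert -in- after the first vowel.
The other patterns: stems ending in -n add no- … -ar around the stem; stems ending in -r add the prefix be-; stems ending in -d or -o add ka- … -um around the stem.
So hikriw → hiinkriw.

hiinkriw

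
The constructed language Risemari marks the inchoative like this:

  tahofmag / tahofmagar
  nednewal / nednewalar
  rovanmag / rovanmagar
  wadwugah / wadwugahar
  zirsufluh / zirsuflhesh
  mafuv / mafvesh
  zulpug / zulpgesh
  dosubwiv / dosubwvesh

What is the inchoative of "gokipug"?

"gokipug" has last vowel 'u'. The stems whose last vowel is 'u' (zirsufluh → zirsuflhesh, mafuv → mafvesh, zulpug → zulpgesh) delete the last vowel and add -esh.
The other pattern: stems whose last vowel is 'a' add -ar.
So gokipug → gokipgesh.

gokipgesh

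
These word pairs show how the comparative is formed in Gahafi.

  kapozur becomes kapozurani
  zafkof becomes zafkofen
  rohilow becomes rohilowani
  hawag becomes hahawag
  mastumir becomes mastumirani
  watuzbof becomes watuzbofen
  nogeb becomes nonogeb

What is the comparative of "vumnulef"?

vumnulefen

watuzbof and rohilow both have last vowel 'o' yet inflect differently (watuzbofen, rohilowani), so the last vowel is not what conditions the rule; the final letter is.
"vumnulef" ends in -f. The stems ending in -f (watuzbof → watuzbofen, zafkof → zafkofen) add -en.
The other patterns: stems ending in -r or -w add -ani; stems ending in -b or -g repeat the first consonant+vowel as a prefix.
So vumnulef → vumnulefen.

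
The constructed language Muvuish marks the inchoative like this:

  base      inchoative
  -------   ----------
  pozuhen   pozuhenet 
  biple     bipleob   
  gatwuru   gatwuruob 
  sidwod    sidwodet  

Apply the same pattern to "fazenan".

fazenanet

biple and pozuhen both have last vowel 'e' yet inflect differently (bipleob, pozuhenet), so the last vowel is not what conditions the rule; whether the stem ends in a vowel or a consonant is.
"fazenan" ends in a consonant. The stems ending in a consonant (pozuhen → pozuhenet, sidwod → sidwodet) add -et.
So fazenan → fazenanet.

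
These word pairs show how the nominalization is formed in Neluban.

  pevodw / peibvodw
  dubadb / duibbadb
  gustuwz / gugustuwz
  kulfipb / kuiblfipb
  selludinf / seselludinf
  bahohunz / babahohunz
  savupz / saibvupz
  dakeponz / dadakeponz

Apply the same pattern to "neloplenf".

neneloplenf

"neloplenf" has second-to-last letter 'n'. The stems whose second-to-last letter is 'n' (selludinf → seselludinf, bahohunz → babahohunz, dakeponz → dadakeponz) repeat the first consonant+vowel as a prefix.
The other pattern: stems whose second-to-last letter is 'd' or 'p' insert -ib- after the first vowel.
So neloplenf → neneloplenf.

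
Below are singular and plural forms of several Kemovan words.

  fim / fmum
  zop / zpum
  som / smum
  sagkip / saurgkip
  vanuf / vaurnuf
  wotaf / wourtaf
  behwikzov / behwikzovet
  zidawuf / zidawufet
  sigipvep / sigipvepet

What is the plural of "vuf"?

"vuf" has 1 vowel. The stems with 1 vowel (fim → fmum, zop → zpum, som → smum) delete the last vowel and add -um.
The other patterns: stems with 2 vowels insert -ur- after the first vowel; stems with 3 vowels add -et.
So vuf → vfum.

vfum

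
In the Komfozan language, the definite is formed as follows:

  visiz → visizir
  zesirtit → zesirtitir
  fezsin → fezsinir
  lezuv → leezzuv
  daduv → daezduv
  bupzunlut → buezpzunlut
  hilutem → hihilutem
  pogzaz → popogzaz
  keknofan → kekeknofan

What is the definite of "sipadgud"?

siezpadgud

"sipadgud" has last vowel 'u'. The stems whose last vowel is 'u' (lezuv → leezzuv, daduv → daezduv, bupzunlut → buezpzunlut) insert -ez- after the first vowel.
So sipadgud → siezpadgud.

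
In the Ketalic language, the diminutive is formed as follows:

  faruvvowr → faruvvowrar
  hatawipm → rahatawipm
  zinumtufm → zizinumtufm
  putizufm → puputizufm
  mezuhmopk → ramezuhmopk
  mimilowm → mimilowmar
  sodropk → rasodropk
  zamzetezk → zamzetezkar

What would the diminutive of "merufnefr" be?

memerufnefr

mimilowm and hatawipm both end in -m yet inflect differently (mimilowmar, rahatawipm), so the final letter is not what conditions the rule; the second-to-last letter is.
"merufnefr" has second-to-last letter 'f'. The stems whose second-to-last letter is 'f' (putizufm → puputizufm, zinumtufm → zizinumtufm) repeat the first consonant+vowel as a prefix.
The other patterns: stems whose second-to-last letter is 'w' or 'z' add -ar; stems whose second-to-last letter is 'p' add the prefix ra-.
So merufnefr → memerufnefr.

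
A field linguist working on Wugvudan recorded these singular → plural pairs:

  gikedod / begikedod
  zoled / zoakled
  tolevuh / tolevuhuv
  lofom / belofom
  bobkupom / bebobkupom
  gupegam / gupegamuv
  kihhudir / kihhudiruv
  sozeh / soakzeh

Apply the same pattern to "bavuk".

bavukuv

gikedod and zoled both end in -d yet inflect differently (begikedod, zoakled), so the final letter is not what conditions the rule; the last vowel is.
"bavuk" has last vowel 'u'. The one such stem in the data (tolevuh → tolevuhuv) adds -uv, so the same rule applies.
The other patterns: stems whose last vowel is 'o' add the prefix be-; stems whose last vowel is 'e' insert -ak- after the first vowel.
So bavuk → bavukuv.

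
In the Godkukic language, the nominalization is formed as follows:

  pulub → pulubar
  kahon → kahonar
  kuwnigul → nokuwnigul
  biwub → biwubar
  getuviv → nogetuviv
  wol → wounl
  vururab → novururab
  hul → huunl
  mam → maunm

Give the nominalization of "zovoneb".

nozovoneb

"zovoneb" has 3 vowels. The stems with 3 vowels (vururab → novururab, getuviv → nogetuviv, kuwnigul → nokuwnigul) add the prefix no-.
The other patterns: stems with 1 vowel insert -un- after the first vowel; stems with 2 vowels add -ar.
So zovoneb → nozovoneb.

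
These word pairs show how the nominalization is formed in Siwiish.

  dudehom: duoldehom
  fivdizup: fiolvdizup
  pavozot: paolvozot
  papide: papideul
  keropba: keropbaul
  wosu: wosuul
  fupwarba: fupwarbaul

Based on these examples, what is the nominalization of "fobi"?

fobiul

fivdizup and wosu both have last vowel 'u' yet inflect differently (fiolvdizup, wosuul), so the last vowel is not what conditions the rule; whether the stem ends in a vowel or a consonant is.
"fobi" ends in a vowel. The stems ending in a vowel (fupwarba → fupwarbaul, papide → papideul, keropba → keropbaul) add -ul.
The other pattern: stems ending in a consonant insert -ol- after the first vowel.
So fobi → fobiul.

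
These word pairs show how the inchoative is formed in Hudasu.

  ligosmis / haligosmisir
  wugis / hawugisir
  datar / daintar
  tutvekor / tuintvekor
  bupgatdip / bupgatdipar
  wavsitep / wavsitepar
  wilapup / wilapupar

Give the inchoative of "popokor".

poinpokor

"popokor" ends in -r. The stems ending in -r (datar → daintar, tutvekor → tuintvekor) insert -in- after the first vowel.
So popokor → poinpokor.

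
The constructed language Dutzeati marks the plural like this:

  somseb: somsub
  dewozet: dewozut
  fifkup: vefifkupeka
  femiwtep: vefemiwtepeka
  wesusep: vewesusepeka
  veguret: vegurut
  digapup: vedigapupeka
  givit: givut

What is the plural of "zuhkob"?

femiwtep and somseb both have last vowel 'e' yet inflect differently (vefemiwtepeka, somsub), so the last vowel is not what conditions the rule; the final letter is.
"zuhkob" ends in -b. The one such stem in the data (somseb → somsub) changes the last vowel to 'u' (as do givit, dewozet), so the same rule applies.
So zuhkob → zuhkub.

zuhkub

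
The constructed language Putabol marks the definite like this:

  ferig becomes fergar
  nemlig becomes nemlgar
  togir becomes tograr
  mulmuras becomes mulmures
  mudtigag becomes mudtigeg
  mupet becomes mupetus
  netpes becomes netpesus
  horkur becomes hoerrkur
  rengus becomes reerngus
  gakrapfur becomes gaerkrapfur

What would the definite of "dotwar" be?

dotwer

"dotwar" has last vowel 'a'. The stems whose last vowel is 'a' (mulmuras → mulmures, mudtigag → mudtigeg) change the last vowel to 'e'.
So dotwar → dotwer.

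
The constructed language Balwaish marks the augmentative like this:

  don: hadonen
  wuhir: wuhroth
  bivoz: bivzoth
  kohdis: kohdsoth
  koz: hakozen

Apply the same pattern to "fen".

"fen" has 1 vowel. The stems with 1 vowel (koz → hakozen, don → hadonen) add ha- … -en around the stem.
The other pattern: stems with 2 vowels delete the last vowel and add -oth.
So fen → hafenen.

hafenen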